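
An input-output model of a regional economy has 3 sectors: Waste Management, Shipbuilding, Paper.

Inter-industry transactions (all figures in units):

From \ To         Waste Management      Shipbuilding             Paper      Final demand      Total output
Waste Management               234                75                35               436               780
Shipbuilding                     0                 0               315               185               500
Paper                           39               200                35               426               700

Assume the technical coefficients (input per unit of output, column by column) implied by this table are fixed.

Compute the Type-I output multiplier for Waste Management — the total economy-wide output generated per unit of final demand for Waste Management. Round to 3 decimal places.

Technical coefficients a_ij = z_ij / X_j:
  a_WW = 234/780 = 0.30, a_SW = 0/780 = 0.00, a_PW = 39/780 = 0.05
  a_WS = 75/500 = 0.15, a_SS = 0/500 = 0.00, a_PS = 200/500 = 0.40
  a_WP = 35/700 = 0.05, a_SP = 315/700 = 0.45, a_PP = 35/700 = 0.05
I − A =
  [   0.70    -0.15    -0.05]
  [   0.00     1.00    -0.45]
  [  -0.05    -0.40     0.95]
Cofactors of I−A, C_ij = (−1)^(i+j)·(minor ij) (rows/columns in the sector order above):
  C_11 = (1.00)(0.95) − (-0.45)(-0.40) = 0.7700
  C_12 = −[(0.00)(0.95) − (-0.45)(-0.05)] = 0.0225
  C_13 = (0.00)(-0.40) − (1.00)(-0.05) = 0.0500
  C_21 = −[(-0.15)(0.95) − (-0.05)(-0.40)] = 0.1625
  C_22 = (0.70)(0.95) − (-0.05)(-0.05) = 0.6625
  C_23 = −[(0.70)(-0.40) − (-0.15)(-0.05)] = 0.2875
  C_31 = (-0.15)(-0.45) − (-0.05)(1.00) = 0.1175
  C_32 = −[(0.70)(-0.45) − (-0.05)(0.00)] = 0.3150
  C_33 = (0.70)(1.00) − (-0.15)(0.00) = 0.7000
det(I−A) = Σ_j (I−A)_1j·C_1j = (0.70)(0.7700) + (-0.15)(0.0225) + (-0.05)(0.0500) = 0.533125
adj(I−A) = Cᵀ =
  [ 0.7700   0.1625   0.1175]
  [ 0.0225   0.6625   0.3150]
  [ 0.0500   0.2875   0.7000]
(I − A)⁻¹ = adj(I−A) / det(I−A) ≈
  [   1.4443     0.3048     0.2204]
  [   0.0422     1.2427     0.5909]
  [   0.0938     0.5393     1.3130]
The output multiplier for sector j is the column-j sum of the Leontief inverse (I − A)⁻¹ = adj(I−A) / det(I−A).
Column W of adj(I−A): (0.7700, 0.0225, 0.0500); det(I−A) = 0.533125.
m_W = (0.7700 + 0.0225 + 0.0500) / 0.533125 = 0.8425 / 0.533125 ≈ 1.580.

m_W = 1.580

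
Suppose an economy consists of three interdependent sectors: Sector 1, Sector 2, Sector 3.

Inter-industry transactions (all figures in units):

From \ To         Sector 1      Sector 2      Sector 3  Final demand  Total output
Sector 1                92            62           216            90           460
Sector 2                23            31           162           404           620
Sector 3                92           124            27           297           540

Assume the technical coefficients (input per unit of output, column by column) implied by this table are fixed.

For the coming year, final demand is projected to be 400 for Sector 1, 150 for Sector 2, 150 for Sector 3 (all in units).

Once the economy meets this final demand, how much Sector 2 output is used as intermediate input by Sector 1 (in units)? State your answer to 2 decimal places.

Technical coefficients a_ij = z_ij / X_j:
  a_11 = 92/460 = 0.20, a_21 = 23/460 = 0.05, a_31 = 92/460 = 0.20
  a_12 = 62/620 = 0.10, a_22 = 31/620 = 0.05, a_32 = 124/620 = 0.20
  a_13 = 216/540 = 0.40, a_23 = 162/540 = 0.30, a_33 = 27/540 = 0.05
I − A =
  [   0.80    -0.10    -0.40]
  [  -0.05     0.95    -0.30]
  [  -0.20    -0.20     0.95]
Cofactors of I−A, C_ij = (−1)^(i+j)·(minor ij) (rows/columns in the sector order above):
  C_11 = (0.95)(0.95) − (-0.30)(-0.20) = 0.8425
  C_12 = −[(-0.05)(0.95) − (-0.30)(-0.20)] = 0.1075
  C_13 = (-0.05)(-0.20) − (0.95)(-0.20) = 0.2000
  C_21 = −[(-0.10)(0.95) − (-0.40)(-0.20)] = 0.1750
  C_22 = (0.80)(0.95) − (-0.40)(-0.20) = 0.6800
  C_23 = −[(0.80)(-0.20) − (-0.10)(-0.20)] = 0.1800
  C_31 = (-0.10)(-0.30) − (-0.40)(0.95) = 0.4100
  C_32 = −[(0.80)(-0.30) − (-0.40)(-0.05)] = 0.2600
  C_33 = (0.80)(0.95) − (-0.10)(-0.05) = 0.7550
det(I−A) = Σ_j (I−A)_1j·C_1j = (0.80)(0.8425) + (-0.10)(0.1075) + (-0.40)(0.2000) = 0.58325
adj(I−A) = Cᵀ =
  [ 0.8425   0.1750   0.4100]
  [ 0.1075   0.6800   0.2600]
  [ 0.2000   0.1800   0.7550]
(I − A)⁻¹ = adj(I−A) / det(I−A) ≈
  [   1.4445     0.3000     0.7030]
  [   0.1843     1.1659     0.4458]
  [   0.3429     0.3086     1.2945]
First solve x = (I − A)⁻¹ d = adj(I−A)·d / det(I−A); in particular x_1 = (0.8425·400 + 0.1750·150 + 0.4100·150) / 0.58325 = 424.75 / 0.58325 ≈ 728.2469.
Intermediate flow from 2 to 1: z_21 = a_21 · x_1 = 0.05 × 424.75 / 0.58325 = 21.2375 / 0.58325 ≈ 36.41.

z_21 = 36.41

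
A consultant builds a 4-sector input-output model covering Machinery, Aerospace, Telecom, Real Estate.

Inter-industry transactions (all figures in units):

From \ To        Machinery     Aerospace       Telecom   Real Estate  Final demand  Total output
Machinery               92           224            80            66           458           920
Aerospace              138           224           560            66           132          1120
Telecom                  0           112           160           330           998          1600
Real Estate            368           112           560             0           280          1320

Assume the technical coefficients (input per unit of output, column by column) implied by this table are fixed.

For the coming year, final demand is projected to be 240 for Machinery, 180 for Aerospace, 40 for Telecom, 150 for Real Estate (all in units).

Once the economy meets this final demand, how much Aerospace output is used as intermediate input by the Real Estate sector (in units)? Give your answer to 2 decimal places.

z_AR = 21.10

Technical coefficients a_ij = z_ij / X_j:
  a_MM = 92/920 = 0.10, a_AM = 138/920 = 0.15, a_TM = 0/920 = 0.00, a_RM = 368/920 = 0.40
  a_MA = 224/1120 = 0.20, a_AA = 224/1120 = 0.20, a_TA = 112/1120 = 0.10, a_RA = 112/1120 = 0.10
  a_MT = 80/1600 = 0.05, a_AT = 560/1600 = 0.35, a_TT = 160/1600 = 0.10, a_RT = 560/1600 = 0.35
  a_MR = 66/1320 = 0.05, a_AR = 66/1320 = 0.05, a_TR = 330/1320 = 0.25, a_RR = 0/1320 = 0.00
I − A =
  [   0.90    -0.20    -0.05    -0.05]
  [  -0.15     0.80    -0.35    -0.05]
  [   0.00    -0.10     0.90    -0.25]
  [  -0.40    -0.10    -0.35     1.00]
Compute the cofactors C_ij = (−1)^(i+j)·(3×3 minor ij) of I−A; the adjugate is their transpose:
adj(I−A) = Cᵀ =
  [ 0.600000   0.175000   0.129000   0.071000]
  [ 0.174875   0.708250   0.334875   0.127875]
  [ 0.100750   0.130500   0.664750   0.177750]
  [ 0.292750   0.186500   0.317750   0.588750]
det(I−A) = Σ_j (I−A)_1j·C_1j = (0.90)(0.600000) + (-0.20)(0.174875) + (-0.05)(0.100750) + (-0.05)(0.292750) = 0.48535
(I − A)⁻¹ = adj(I−A) / det(I−A) ≈
  [   1.2362     0.3606     0.2658     0.1463]
  [   0.3603     1.4593     0.6900     0.2635]
  [   0.2076     0.2689     1.3696     0.3662]
  [   0.6032     0.3843     0.6547     1.2130]
First solve x = (I − A)⁻¹ d = adj(I−A)·d / det(I−A); in particular x_R = (0.292750·240 + 0.186500·180 + 0.317750·40 + 0.588750·150) / 0.48535 = 204.8525 / 0.48535 ≈ 422.0717.
Intermediate flow from A to R: z_AR = a_AR · x_R = 0.05 × 204.8525 / 0.48535 = 10.242625 / 0.48535 ≈ 21.10.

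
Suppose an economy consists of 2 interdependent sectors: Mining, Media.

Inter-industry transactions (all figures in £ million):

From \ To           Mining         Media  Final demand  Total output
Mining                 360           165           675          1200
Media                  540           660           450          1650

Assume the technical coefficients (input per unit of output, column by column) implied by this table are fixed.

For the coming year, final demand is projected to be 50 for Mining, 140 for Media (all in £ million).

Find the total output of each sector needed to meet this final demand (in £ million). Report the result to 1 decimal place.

x_1 = 117.3, x_2 = 321.3

Technical coefficients a_ij = z_ij / X_j:
  a_11 = 360/1200 = 0.30, a_21 = 540/1200 = 0.45
  a_12 = 165/1650 = 0.10, a_22 = 660/1650 = 0.40
I − A =
  [   0.70    -0.10]
  [  -0.45     0.60]
det(I−A) = (0.70)(0.60) − (-0.10)(-0.45) = 0.3750
adj(I−A) = [[0.60, 0.10], [0.45, 0.70]]
(I − A)⁻¹ = adj(I−A) / det(I−A) ≈
  [   1.6000     0.2667]
  [   1.2000     1.8667]
x = (I − A)⁻¹ d = adj(I−A)·d / det(I−A), with det(I−A) = 0.3750:
  x_1 = (0.60·50 + 0.10·140) / 0.3750 = 44.00 / 0.3750 ≈ 117.3
  x_2 = (0.45·50 + 0.70·140) / 0.3750 = 120.50 / 0.3750 ≈ 321.3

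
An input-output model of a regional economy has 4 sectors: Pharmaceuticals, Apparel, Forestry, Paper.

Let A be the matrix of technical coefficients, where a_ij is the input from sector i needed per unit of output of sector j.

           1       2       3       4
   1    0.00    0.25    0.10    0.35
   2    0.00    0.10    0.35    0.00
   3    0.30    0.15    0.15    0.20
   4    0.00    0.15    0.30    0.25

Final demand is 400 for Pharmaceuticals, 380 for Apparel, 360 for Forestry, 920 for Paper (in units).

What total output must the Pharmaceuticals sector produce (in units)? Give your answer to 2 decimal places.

I − A =
  [   1.00    -0.25    -0.10    -0.35]
  [   0.00     0.90    -0.35     0.00]
  [  -0.30    -0.15     0.85    -0.20]
  [   0.00    -0.15    -0.30     0.75]
Compute the cofactors C_ij = (−1)^(i+j)·(3×3 minor ij) of I−A; the adjugate is their transpose:
adj(I−A) = Cᵀ =
  [ 0.469875   0.219000   0.246000   0.284875]
  [ 0.078750   0.523500   0.262500   0.106750]
  [ 0.202500   0.214500   0.675000   0.274500]
  [ 0.096750   0.190500   0.322500   0.659250]
det(I−A) = Σ_j (I−A)_1j·C_1j = (1.00)(0.469875) + (-0.25)(0.078750) + (-0.10)(0.202500) + (-0.35)(0.096750) = 0.396075
(I − A)⁻¹ = adj(I−A) / det(I−A) ≈
  [   1.1863     0.5529     0.6211     0.7192]
  [   0.1988     1.3217     0.6628     0.2695]
  [   0.5113     0.5416     1.7042     0.6931]
  [   0.2443     0.4810     0.8142     1.6645]
x = (I − A)⁻¹ d = adj(I−A)·d / det(I−A), with det(I−A) = 0.396075:
  x_1 = (0.469875·400 + 0.219000·380 + 0.246000·360 + 0.284875·920) / 0.396075 = 621.815 / 0.396075 ≈ 1569.94
  x_2 = (0.078750·400 + 0.523500·380 + 0.262500·360 + 0.106750·920) / 0.396075 = 423.14 / 0.396075 ≈ 1068.33
  x_3 = (0.202500·400 + 0.214500·380 + 0.675000·360 + 0.274500·920) / 0.396075 = 658.05 / 0.396075 ≈ 1661.43
  x_4 = (0.096750·400 + 0.190500·380 + 0.322500·360 + 0.659250·920) / 0.396075 = 833.70 / 0.396075 ≈ 2104.90

x_1 = 1569.94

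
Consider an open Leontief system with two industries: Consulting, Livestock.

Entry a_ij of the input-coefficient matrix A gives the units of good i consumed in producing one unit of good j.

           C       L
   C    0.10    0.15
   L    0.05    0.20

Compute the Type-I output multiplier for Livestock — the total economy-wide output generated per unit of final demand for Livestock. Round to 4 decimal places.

m_L = 1.4737

I − A =
  [   0.90    -0.15]
  [  -0.05     0.80]
det(I−A) = (0.90)(0.80) − (-0.15)(-0.05) = 0.7125
adj(I−A) = [[0.80, 0.15], [0.05, 0.90]]
(I − A)⁻¹ = adj(I−A) / det(I−A) ≈
  [   1.12281     0.21053]
  [   0.07018     1.26316]
The output multiplier for sector j is the column-j sum of the Leontief inverse (I − A)⁻¹ = adj(I−A) / det(I−A).
Column L of adj(I−A): (0.15, 0.90); det(I−A) = 0.7125.
m_L = (0.15 + 0.90) / 0.7125 = 1.05 / 0.7125 ≈ 1.4737.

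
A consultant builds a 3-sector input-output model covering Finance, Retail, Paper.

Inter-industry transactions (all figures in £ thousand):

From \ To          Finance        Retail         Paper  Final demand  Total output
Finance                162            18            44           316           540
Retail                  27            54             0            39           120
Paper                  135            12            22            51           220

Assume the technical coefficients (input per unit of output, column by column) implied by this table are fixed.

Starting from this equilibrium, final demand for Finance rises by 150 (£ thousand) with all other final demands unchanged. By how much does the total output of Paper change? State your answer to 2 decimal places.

Δx_P = 68.67

Technical coefficients a_ij = z_ij / X_j:
  a_FF = 162/540 = 0.30, a_RF = 27/540 = 0.05, a_PF = 135/540 = 0.25
  a_FR = 18/120 = 0.15, a_RR = 54/120 = 0.45, a_PR = 12/120 = 0.10
  a_FP = 44/220 = 0.20, a_RP = 0/220 = 0.00, a_PP = 22/220 = 0.10
I − A =
  [   0.70    -0.15    -0.20]
  [  -0.05     0.55     0.00]
  [  -0.25    -0.10     0.90]
Cofactors of I−A, C_ij = (−1)^(i+j)·(minor ij) (rows/columns in the sector order above):
  C_11 = (0.55)(0.90) − (0.00)(-0.10) = 0.4950
  C_12 = −[(-0.05)(0.90) − (0.00)(-0.25)] = 0.0450
  C_13 = (-0.05)(-0.10) − (0.55)(-0.25) = 0.1425
  C_21 = −[(-0.15)(0.90) − (-0.20)(-0.10)] = 0.1550
  C_22 = (0.70)(0.90) − (-0.20)(-0.25) = 0.5800
  C_23 = −[(0.70)(-0.10) − (-0.15)(-0.25)] = 0.1075
  C_31 = (-0.15)(0.00) − (-0.20)(0.55) = 0.1100
  C_32 = −[(0.70)(0.00) − (-0.20)(-0.05)] = 0.0100
  C_33 = (0.70)(0.55) − (-0.15)(-0.05) = 0.3775
det(I−A) = Σ_j (I−A)_1j·C_1j = (0.70)(0.4950) + (-0.15)(0.0450) + (-0.20)(0.1425) = 0.31125
adj(I−A) = Cᵀ =
  [ 0.4950   0.1550   0.1100]
  [ 0.0450   0.5800   0.0100]
  [ 0.1425   0.1075   0.3775]
(I − A)⁻¹ = adj(I−A) / det(I−A) ≈
  [   1.5904     0.4980     0.3534]
  [   0.1446     1.8635     0.0321]
  [   0.4578     0.3454     1.2129]
Δx = (I − A)⁻¹ Δd with Δd having +150 in the Finance component and 0 elsewhere.
So Δx_P = L_PF · (+150), where L_PF = adj(I−A)_PF / det(I−A) = 0.1425 / 0.31125.
Δx_P = 0.1425 × (+150) / 0.31125 = 21.375 / 0.31125 ≈ 68.67.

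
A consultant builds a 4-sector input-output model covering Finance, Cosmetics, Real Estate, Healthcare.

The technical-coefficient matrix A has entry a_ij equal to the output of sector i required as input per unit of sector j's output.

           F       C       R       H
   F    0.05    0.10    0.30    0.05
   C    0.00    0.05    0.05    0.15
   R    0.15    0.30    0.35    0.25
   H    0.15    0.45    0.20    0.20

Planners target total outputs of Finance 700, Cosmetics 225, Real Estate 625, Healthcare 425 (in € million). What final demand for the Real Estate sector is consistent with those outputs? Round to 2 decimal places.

I − A =
  [   0.95    -0.10    -0.30    -0.05]
  [   0.00     0.95    -0.05    -0.15]
  [  -0.15    -0.30     0.65    -0.25]
  [  -0.15    -0.45    -0.20     0.80]
d = (I − A) x:
  d_F = (+0.95)·700 + (-0.10)·225 + (-0.30)·625 + (-0.05)·425 = 433.75
  d_C = (+0.00)·700 + (+0.95)·225 + (-0.05)·625 + (-0.15)·425 = 118.75
  d_R = (-0.15)·700 + (-0.30)·225 + (+0.65)·625 + (-0.25)·425 = 127.50
  d_H = (-0.15)·700 + (-0.45)·225 + (-0.20)·625 + (+0.80)·425 = 8.75

d_R = 127.50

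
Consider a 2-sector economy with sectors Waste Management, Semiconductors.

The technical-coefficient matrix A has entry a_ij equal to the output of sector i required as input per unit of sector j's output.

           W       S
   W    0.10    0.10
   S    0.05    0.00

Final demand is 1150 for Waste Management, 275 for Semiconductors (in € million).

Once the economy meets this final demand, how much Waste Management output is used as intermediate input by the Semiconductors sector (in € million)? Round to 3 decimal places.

z_WS = 34.078

I − A =
  [   0.90    -0.10]
  [  -0.05     1.00]
det(I−A) = (0.90)(1.00) − (-0.10)(-0.05) = 0.8950
adj(I−A) = [[1.00, 0.10], [0.05, 0.90]]
(I − A)⁻¹ = adj(I−A) / det(I−A) ≈
  [   1.1173     0.1117]
  [   0.0559     1.0056]
First solve x = (I − A)⁻¹ d = adj(I−A)·d / det(I−A); in particular x_S = (0.05·1150 + 0.90·275) / 0.8950 = 305.00 / 0.8950 ≈ 340.78212.
Intermediate flow from W to S: z_WS = a_WS · x_S = 0.10 × 305.00 / 0.8950 = 30.50 / 0.8950 ≈ 34.078.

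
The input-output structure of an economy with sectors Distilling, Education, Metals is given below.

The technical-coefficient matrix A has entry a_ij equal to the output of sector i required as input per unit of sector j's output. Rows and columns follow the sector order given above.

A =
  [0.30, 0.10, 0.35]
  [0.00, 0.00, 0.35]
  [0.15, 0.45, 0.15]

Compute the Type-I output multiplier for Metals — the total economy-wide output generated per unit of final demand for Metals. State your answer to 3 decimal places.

m_M = 3.115

I − A =
  [   0.70    -0.10    -0.35]
  [   0.00     1.00    -0.35]
  [  -0.15    -0.45     0.85]
Cofactors of I−A, C_ij = (−1)^(i+j)·(minor ij) (rows/columns in the sector order above):
  C_11 = (1.00)(0.85) − (-0.35)(-0.45) = 0.6925
  C_12 = −[(0.00)(0.85) − (-0.35)(-0.15)] = 0.0525
  C_13 = (0.00)(-0.45) − (1.00)(-0.15) = 0.1500
  C_21 = −[(-0.10)(0.85) − (-0.35)(-0.45)] = 0.2425
  C_22 = (0.70)(0.85) − (-0.35)(-0.15) = 0.5425
  C_23 = −[(0.70)(-0.45) − (-0.10)(-0.15)] = 0.3300
  C_31 = (-0.10)(-0.35) − (-0.35)(1.00) = 0.3850
  C_32 = −[(0.70)(-0.35) − (-0.35)(0.00)] = 0.2450
  C_33 = (0.70)(1.00) − (-0.10)(0.00) = 0.7000
det(I−A) = Σ_j (I−A)_1j·C_1j = (0.70)(0.6925) + (-0.10)(0.0525) + (-0.35)(0.1500) = 0.4270
adj(I−A) = Cᵀ =
  [ 0.6925   0.2425   0.3850]
  [ 0.0525   0.5425   0.2450]
  [ 0.1500   0.3300   0.7000]
(I − A)⁻¹ = adj(I−A) / det(I−A) ≈
  [   1.6218     0.5679     0.9016]
  [   0.1230     1.2705     0.5738]
  [   0.3513     0.7728     1.6393]
The output multiplier for sector j is the column-j sum of the Leontief inverse (I − A)⁻¹ = adj(I−A) / det(I−A).
Column M of adj(I−A): (0.3850, 0.2450, 0.7000); det(I−A) = 0.4270.
m_M = (0.3850 + 0.2450 + 0.7000) / 0.4270 = 1.33 / 0.4270 ≈ 3.115.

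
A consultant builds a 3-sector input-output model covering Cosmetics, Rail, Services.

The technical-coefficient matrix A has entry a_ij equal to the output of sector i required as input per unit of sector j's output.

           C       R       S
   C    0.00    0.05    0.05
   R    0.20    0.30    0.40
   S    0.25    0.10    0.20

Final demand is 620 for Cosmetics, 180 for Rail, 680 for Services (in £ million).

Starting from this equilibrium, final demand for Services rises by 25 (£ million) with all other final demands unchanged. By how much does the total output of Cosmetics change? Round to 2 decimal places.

I − A =
  [   1.00    -0.05    -0.05]
  [  -0.20     0.70    -0.40]
  [  -0.25    -0.10     0.80]
Cofactors of I−A, C_ij = (−1)^(i+j)·(minor ij) (rows/columns in the sector order above):
  C_11 = (0.70)(0.80) − (-0.40)(-0.10) = 0.5200
  C_12 = −[(-0.20)(0.80) − (-0.40)(-0.25)] = 0.2600
  C_13 = (-0.20)(-0.10) − (0.70)(-0.25) = 0.1950
  C_21 = −[(-0.05)(0.80) − (-0.05)(-0.10)] = 0.0450
  C_22 = (1.00)(0.80) − (-0.05)(-0.25) = 0.7875
  C_23 = −[(1.00)(-0.10) − (-0.05)(-0.25)] = 0.1125
  C_31 = (-0.05)(-0.40) − (-0.05)(0.70) = 0.0550
  C_32 = −[(1.00)(-0.40) − (-0.05)(-0.20)] = 0.4100
  C_33 = (1.00)(0.70) − (-0.05)(-0.20) = 0.6900
det(I−A) = Σ_j (I−A)_1j·C_1j = (1.00)(0.5200) + (-0.05)(0.2600) + (-0.05)(0.1950) = 0.49725
adj(I−A) = Cᵀ =
  [ 0.5200   0.0450   0.0550]
  [ 0.2600   0.7875   0.4100]
  [ 0.1950   0.1125   0.6900]
(I − A)⁻¹ = adj(I−A) / det(I−A) ≈
  [   1.0458     0.0905     0.1106]
  [   0.5229     1.5837     0.8245]
  [   0.3922     0.2262     1.3876]
Δx = (I − A)⁻¹ Δd with Δd having +25 in the Services component and 0 elsewhere.
So Δx_C = L_CS · (+25), where L_CS = adj(I−A)_CS / det(I−A) = 0.0550 / 0.49725.
Δx_C = 0.0550 × (+25) / 0.49725 = 1.375 / 0.49725 ≈ 2.77.

Δx_C = 2.77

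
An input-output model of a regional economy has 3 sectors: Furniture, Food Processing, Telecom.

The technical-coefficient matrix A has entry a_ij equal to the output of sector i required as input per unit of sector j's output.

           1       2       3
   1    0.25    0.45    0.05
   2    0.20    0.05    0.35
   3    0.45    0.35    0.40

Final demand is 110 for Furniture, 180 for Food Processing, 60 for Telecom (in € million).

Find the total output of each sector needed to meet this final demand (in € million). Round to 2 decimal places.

x_1 = 609.41, x_2 = 666.17, x_3 = 945.66

I − A =
  [   0.75    -0.45    -0.05]
  [  -0.20     0.95    -0.35]
  [  -0.45    -0.35     0.60]
Cofactors of I−A, C_ij = (−1)^(i+j)·(minor ij) (rows/columns in the sector order above):
  C_11 = (0.95)(0.60) − (-0.35)(-0.35) = 0.4475
  C_12 = −[(-0.20)(0.60) − (-0.35)(-0.45)] = 0.2775
  C_13 = (-0.20)(-0.35) − (0.95)(-0.45) = 0.4975
  C_21 = −[(-0.45)(0.60) − (-0.05)(-0.35)] = 0.2875
  C_22 = (0.75)(0.60) − (-0.05)(-0.45) = 0.4275
  C_23 = −[(0.75)(-0.35) − (-0.45)(-0.45)] = 0.4650
  C_31 = (-0.45)(-0.35) − (-0.05)(0.95) = 0.2050
  C_32 = −[(0.75)(-0.35) − (-0.05)(-0.20)] = 0.2725
  C_33 = (0.75)(0.95) − (-0.45)(-0.20) = 0.6225
det(I−A) = Σ_j (I−A)_1j·C_1j = (0.75)(0.4475) + (-0.45)(0.2775) + (-0.05)(0.4975) = 0.185875
adj(I−A) = Cᵀ =
  [ 0.4475   0.2875   0.2050]
  [ 0.2775   0.4275   0.2725]
  [ 0.4975   0.4650   0.6225]
(I − A)⁻¹ = adj(I−A) / det(I−A) ≈
  [   2.4075     1.5467     1.1029]
  [   1.4929     2.2999     1.4660]
  [   2.6765     2.5017     3.3490]
x = (I − A)⁻¹ d = adj(I−A)·d / det(I−A), with det(I−A) = 0.185875:
  x_1 = (0.4475·110 + 0.2875·180 + 0.2050·60) / 0.185875 = 113.275 / 0.185875 ≈ 609.41
  x_2 = (0.2775·110 + 0.4275·180 + 0.2725·60) / 0.185875 = 123.825 / 0.185875 ≈ 666.17
  x_3 = (0.4975·110 + 0.4650·180 + 0.6225·60) / 0.185875 = 175.775 / 0.185875 ≈ 945.66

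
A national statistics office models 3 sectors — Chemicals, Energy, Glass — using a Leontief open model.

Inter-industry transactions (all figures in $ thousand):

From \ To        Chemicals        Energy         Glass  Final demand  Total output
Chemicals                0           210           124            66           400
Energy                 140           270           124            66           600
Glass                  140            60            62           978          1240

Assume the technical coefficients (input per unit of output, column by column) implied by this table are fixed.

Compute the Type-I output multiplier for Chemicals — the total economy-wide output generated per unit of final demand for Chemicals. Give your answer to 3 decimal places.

Technical coefficients a_ij = z_ij / X_j:
  a_11 = 0/400 = 0.00, a_21 = 140/400 = 0.35, a_31 = 140/400 = 0.35
  a_12 = 210/600 = 0.35, a_22 = 270/600 = 0.45, a_32 = 60/600 = 0.10
  a_13 = 124/1240 = 0.10, a_23 = 124/1240 = 0.10, a_33 = 62/1240 = 0.05
I − A =
  [   1.00    -0.35    -0.10]
  [  -0.35     0.55    -0.10]
  [  -0.35    -0.10     0.95]
Cofactors of I−A, C_ij = (−1)^(i+j)·(minor ij) (rows/columns in the sector order above):
  C_11 = (0.55)(0.95) − (-0.10)(-0.10) = 0.5125
  C_12 = −[(-0.35)(0.95) − (-0.10)(-0.35)] = 0.3675
  C_13 = (-0.35)(-0.10) − (0.55)(-0.35) = 0.2275
  C_21 = −[(-0.35)(0.95) − (-0.10)(-0.10)] = 0.3425
  C_22 = (1.00)(0.95) − (-0.10)(-0.35) = 0.9150
  C_23 = −[(1.00)(-0.10) − (-0.35)(-0.35)] = 0.2225
  C_31 = (-0.35)(-0.10) − (-0.10)(0.55) = 0.0900
  C_32 = −[(1.00)(-0.10) − (-0.10)(-0.35)] = 0.1350
  C_33 = (1.00)(0.55) − (-0.35)(-0.35) = 0.4275
det(I−A) = Σ_j (I−A)_1j·C_1j = (1.00)(0.5125) + (-0.35)(0.3675) + (-0.10)(0.2275) = 0.361125
adj(I−A) = Cᵀ =
  [ 0.5125   0.3425   0.0900]
  [ 0.3675   0.9150   0.1350]
  [ 0.2275   0.2225   0.4275]
(I − A)⁻¹ = adj(I−A) / det(I−A) ≈
  [   1.4192     0.9484     0.2492]
  [   1.0177     2.5337     0.3738]
  [   0.6300     0.6161     1.1838]
The output multiplier for sector j is the column-j sum of the Leontief inverse (I − A)⁻¹ = adj(I−A) / det(I−A).
Column 1 of adj(I−A): (0.5125, 0.3675, 0.2275); det(I−A) = 0.361125.
m_1 = (0.5125 + 0.3675 + 0.2275) / 0.361125 = 1.1075 / 0.361125 ≈ 3.067.

m_1 = 3.067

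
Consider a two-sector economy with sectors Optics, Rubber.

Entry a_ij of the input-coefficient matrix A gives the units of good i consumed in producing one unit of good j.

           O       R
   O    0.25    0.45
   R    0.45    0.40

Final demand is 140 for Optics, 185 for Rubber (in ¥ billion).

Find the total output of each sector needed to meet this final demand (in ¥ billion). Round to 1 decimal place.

I − A =
  [   0.75    -0.45]
  [  -0.45     0.60]
det(I−A) = (0.75)(0.60) − (-0.45)(-0.45) = 0.2475
adj(I−A) = [[0.60, 0.45], [0.45, 0.75]]
(I − A)⁻¹ = adj(I−A) / det(I−A) ≈
  [   2.4242     1.8182]
  [   1.8182     3.0303]
x = (I − A)⁻¹ d = adj(I−A)·d / det(I−A), with det(I−A) = 0.2475:
  x_O = (0.60·140 + 0.45·185) / 0.2475 = 167.25 / 0.2475 ≈ 675.8
  x_R = (0.45·140 + 0.75·185) / 0.2475 = 201.75 / 0.2475 ≈ 815.2

x_O = 675.8, x_R = 815.2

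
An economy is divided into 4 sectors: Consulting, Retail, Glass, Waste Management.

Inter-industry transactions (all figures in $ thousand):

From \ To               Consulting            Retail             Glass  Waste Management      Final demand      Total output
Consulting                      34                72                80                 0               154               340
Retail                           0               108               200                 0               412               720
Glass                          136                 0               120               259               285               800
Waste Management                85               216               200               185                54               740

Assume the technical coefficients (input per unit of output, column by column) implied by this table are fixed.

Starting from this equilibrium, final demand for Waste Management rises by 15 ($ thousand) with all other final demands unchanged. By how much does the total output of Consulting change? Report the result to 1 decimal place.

Technical coefficients a_ij = z_ij / X_j:
  a_CC = 34/340 = 0.10, a_RC = 0/340 = 0.00, a_GC = 136/340 = 0.40, a_WC = 85/340 = 0.25
  a_CR = 72/720 = 0.10, a_RR = 108/720 = 0.15, a_GR = 0/720 = 0.00, a_WR = 216/720 = 0.30
  a_CG = 80/800 = 0.10, a_RG = 200/800 = 0.25, a_GG = 120/800 = 0.15, a_WG = 200/800 = 0.25
  a_CW = 0/740 = 0.00, a_RW = 0/740 = 0.00, a_GW = 259/740 = 0.35, a_WW = 185/740 = 0.25
I − A =
  [   0.90    -0.10    -0.10     0.00]
  [   0.00     0.85    -0.25     0.00]
  [  -0.40     0.00     0.85    -0.35]
  [  -0.25    -0.30    -0.25     0.75]
Compute the cofactors C_ij = (−1)^(i+j)·(3×3 minor ij) of I−A; the adjugate is their transpose:
adj(I−A) = Cᵀ =
  [ 0.441250   0.065500   0.082500   0.038500]
  [ 0.096875   0.456250   0.168750   0.078750]
  [ 0.329375   0.133250   0.573750   0.267750]
  [ 0.295625   0.248750   0.286250   0.606250]
det(I−A) = Σ_j (I−A)_1j·C_1j = (0.90)(0.441250) + (-0.10)(0.096875) + (-0.10)(0.329375) + (0.00)(0.295625) = 0.3545
(I − A)⁻¹ = adj(I−A) / det(I−A) ≈
  [   1.2447     0.1848     0.2327     0.1086]
  [   0.2733     1.2870     0.4760     0.2221]
  [   0.9291     0.3759     1.6185     0.7553]
  [   0.8339     0.7017     0.8075     1.7102]
Δx = (I − A)⁻¹ Δd with Δd having +15 in the Waste Management component and 0 elsewhere.
So Δx_C = L_CW · (+15), where L_CW = adj(I−A)_CW / det(I−A) = 0.038500 / 0.3545.
Δx_C = 0.038500 × (+15) / 0.3545 = 0.5775 / 0.3545 ≈ 1.6.

Δx_C = 1.6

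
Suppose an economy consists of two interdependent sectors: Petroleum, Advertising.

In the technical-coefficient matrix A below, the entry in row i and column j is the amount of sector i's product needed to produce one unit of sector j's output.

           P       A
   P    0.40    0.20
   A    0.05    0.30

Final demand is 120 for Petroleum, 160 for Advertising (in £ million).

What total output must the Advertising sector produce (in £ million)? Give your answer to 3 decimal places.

I − A =
  [   0.60    -0.20]
  [  -0.05     0.70]
det(I−A) = (0.60)(0.70) − (-0.20)(-0.05) = 0.4100
adj(I−A) = [[0.70, 0.20], [0.05, 0.60]]
(I − A)⁻¹ = adj(I−A) / det(I−A) ≈
  [   1.7073     0.4878]
  [   0.1220     1.4634]
x = (I − A)⁻¹ d = adj(I−A)·d / det(I−A), with det(I−A) = 0.4100:
  x_P = (0.70·120 + 0.20·160) / 0.4100 = 116.00 / 0.4100 ≈ 282.927
  x_A = (0.05·120 + 0.60·160) / 0.4100 = 102.00 / 0.4100 ≈ 248.780

x_A = 248.780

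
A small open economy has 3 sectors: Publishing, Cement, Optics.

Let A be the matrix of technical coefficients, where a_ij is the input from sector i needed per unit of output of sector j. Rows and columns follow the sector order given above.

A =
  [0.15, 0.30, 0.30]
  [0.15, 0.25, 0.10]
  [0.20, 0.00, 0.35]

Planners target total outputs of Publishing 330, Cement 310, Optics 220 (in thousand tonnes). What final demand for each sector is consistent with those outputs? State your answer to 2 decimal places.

I − A =
  [   0.85    -0.30    -0.30]
  [  -0.15     0.75    -0.10]
  [  -0.20     0.00     0.65]
d = (I − A) x:
  d_P = (+0.85)·330 + (-0.30)·310 + (-0.30)·220 = 121.50
  d_C = (-0.15)·330 + (+0.75)·310 + (-0.10)·220 = 161.00
  d_O = (-0.20)·330 + (+0.00)·310 + (+0.65)·220 = 77.00

d_P = 121.50, d_C = 161.00, d_O = 77.00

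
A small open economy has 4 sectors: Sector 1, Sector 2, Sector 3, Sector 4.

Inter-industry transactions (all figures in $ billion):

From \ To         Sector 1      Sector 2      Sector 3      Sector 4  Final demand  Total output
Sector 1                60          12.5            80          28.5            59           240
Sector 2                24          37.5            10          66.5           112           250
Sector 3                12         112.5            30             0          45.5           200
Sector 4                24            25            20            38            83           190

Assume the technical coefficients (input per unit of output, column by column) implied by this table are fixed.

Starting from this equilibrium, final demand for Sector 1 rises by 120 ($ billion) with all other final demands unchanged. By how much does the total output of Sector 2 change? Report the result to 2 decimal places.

Δx_2 = 36.46

Technical coefficients a_ij = z_ij / X_j:
  a_11 = 60/240 = 0.25, a_21 = 24/240 = 0.10, a_31 = 12/240 = 0.05, a_41 = 24/240 = 0.10
  a_12 = 12.5/250 = 0.05, a_22 = 37.5/250 = 0.15, a_32 = 112.5/250 = 0.45, a_42 = 25/250 = 0.10
  a_13 = 80/200 = 0.40, a_23 = 10/200 = 0.05, a_33 = 30/200 = 0.15, a_43 = 20/200 = 0.10
  a_14 = 28.5/190 = 0.15, a_24 = 66.5/190 = 0.35, a_34 = 0/190 = 0.00, a_44 = 38/190 = 0.20
I − A =
  [   0.75    -0.05    -0.40    -0.15]
  [  -0.10     0.85    -0.05    -0.35]
  [  -0.05    -0.45     0.85     0.00]
  [  -0.10    -0.10    -0.10     0.80]
Compute the cofactors C_ij = (−1)^(i+j)·(3×3 minor ij) of I−A; the adjugate is their transpose:
adj(I−A) = Cᵀ =
  [ 0.514500   0.197500   0.275250   0.182875]
  [ 0.101500   0.480500   0.103000   0.229250]
  [ 0.084000   0.266000   0.463750   0.132125]
  [ 0.087500   0.118000   0.105250   0.485625]
det(I−A) = Σ_j (I−A)_1j·C_1j = (0.75)(0.514500) + (-0.05)(0.101500) + (-0.40)(0.084000) + (-0.15)(0.087500) = 0.334075
(I − A)⁻¹ = adj(I−A) / det(I−A) ≈
  [   1.5401     0.5912     0.8239     0.5474]
  [   0.3038     1.4383     0.3083     0.6862]
  [   0.2514     0.7962     1.3882     0.3955]
  [   0.2619     0.3532     0.3150     1.4536]
Δx = (I − A)⁻¹ Δd with Δd having +120 in the Sector 1 component and 0 elsewhere.
So Δx_2 = L_21 · (+120), where L_21 = adj(I−A)_21 / det(I−A) = 0.101500 / 0.334075.
Δx_2 = 0.101500 × (+120) / 0.334075 = 12.18 / 0.334075 ≈ 36.46.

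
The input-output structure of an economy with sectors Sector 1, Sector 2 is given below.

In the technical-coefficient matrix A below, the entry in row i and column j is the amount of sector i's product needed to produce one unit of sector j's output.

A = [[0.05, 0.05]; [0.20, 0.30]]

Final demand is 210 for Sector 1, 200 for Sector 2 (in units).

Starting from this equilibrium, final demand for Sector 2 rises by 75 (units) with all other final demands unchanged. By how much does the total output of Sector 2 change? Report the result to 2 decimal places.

Δx_2 = 108.78

I − A =
  [   0.95    -0.05]
  [  -0.20     0.70]
det(I−A) = (0.95)(0.70) − (-0.05)(-0.20) = 0.6550
adj(I−A) = [[0.70, 0.05], [0.20, 0.95]]
(I − A)⁻¹ = adj(I−A) / det(I−A) ≈
  [   1.0687     0.0763]
  [   0.3053     1.4504]
Δx = (I − A)⁻¹ Δd with Δd having +75 in the Sector 2 component and 0 elsewhere.
So Δx_2 = L_22 · (+75), where L_22 = adj(I−A)_22 / det(I−A) = 0.95 / 0.6550.
Δx_2 = 0.95 × (+75) / 0.6550 = 71.25 / 0.6550 ≈ 108.78.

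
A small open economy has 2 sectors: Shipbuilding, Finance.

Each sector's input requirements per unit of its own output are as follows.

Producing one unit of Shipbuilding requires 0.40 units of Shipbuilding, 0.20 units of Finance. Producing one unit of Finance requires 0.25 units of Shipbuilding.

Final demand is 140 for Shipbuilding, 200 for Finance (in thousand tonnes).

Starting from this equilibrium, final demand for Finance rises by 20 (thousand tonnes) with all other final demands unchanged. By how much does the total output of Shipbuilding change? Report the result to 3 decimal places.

Δx_1 = 9.091

I − A =
  [   0.60    -0.25]
  [  -0.20     1.00]
det(I−A) = (0.60)(1.00) − (-0.25)(-0.20) = 0.5500
adj(I−A) = [[1.00, 0.25], [0.20, 0.60]]
(I − A)⁻¹ = adj(I−A) / det(I−A) ≈
  [   1.8182     0.4545]
  [   0.3636     1.0909]
Δx = (I − A)⁻¹ Δd with Δd having +20 in the Finance component and 0 elsewhere.
So Δx_1 = L_12 · (+20), where L_12 = adj(I−A)_12 / det(I−A) = 0.25 / 0.5500.
Δx_1 = 0.25 × (+20) / 0.5500 = 5.00 / 0.5500 ≈ 9.091.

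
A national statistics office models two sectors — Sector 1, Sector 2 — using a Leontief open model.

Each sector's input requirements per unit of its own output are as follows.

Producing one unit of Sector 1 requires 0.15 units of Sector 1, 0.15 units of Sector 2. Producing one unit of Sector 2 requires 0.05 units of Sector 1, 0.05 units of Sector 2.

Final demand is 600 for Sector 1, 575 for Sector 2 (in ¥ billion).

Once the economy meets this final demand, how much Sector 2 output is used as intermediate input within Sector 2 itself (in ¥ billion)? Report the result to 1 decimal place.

z_22 = 36.2

I − A =
  [   0.85    -0.05]
  [  -0.15     0.95]
det(I−A) = (0.85)(0.95) − (-0.05)(-0.15) = 0.8000
adj(I−A) = [[0.95, 0.05], [0.15, 0.85]]
(I − A)⁻¹ = adj(I−A) / det(I−A) ≈
  [   1.1875     0.0625]
  [   0.1875     1.0625]
First solve x = (I − A)⁻¹ d = adj(I−A)·d / det(I−A); in particular x_2 = (0.15·600 + 0.85·575) / 0.8000 = 578.75 / 0.8000 ≈ 723.438.
Intermediate flow from 2 to 2: z_22 = a_22 · x_2 = 0.05 × 578.75 / 0.8000 = 28.9375 / 0.8000 ≈ 36.2.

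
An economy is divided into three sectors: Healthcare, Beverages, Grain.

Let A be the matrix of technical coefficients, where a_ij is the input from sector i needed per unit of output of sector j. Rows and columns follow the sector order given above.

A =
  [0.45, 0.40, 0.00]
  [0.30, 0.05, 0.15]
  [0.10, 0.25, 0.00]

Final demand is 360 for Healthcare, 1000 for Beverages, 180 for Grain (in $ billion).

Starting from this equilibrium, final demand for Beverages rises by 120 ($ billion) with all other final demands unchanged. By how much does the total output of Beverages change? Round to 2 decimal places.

Δx_2 = 175.59

I − A =
  [   0.55    -0.40     0.00]
  [  -0.30     0.95    -0.15]
  [  -0.10    -0.25     1.00]
Cofactors of I−A, C_ij = (−1)^(i+j)·(minor ij) (rows/columns in the sector order above):
  C_11 = (0.95)(1.00) − (-0.15)(-0.25) = 0.9125
  C_12 = −[(-0.30)(1.00) − (-0.15)(-0.10)] = 0.3150
  C_13 = (-0.30)(-0.25) − (0.95)(-0.10) = 0.1700
  C_21 = −[(-0.40)(1.00) − (0.00)(-0.25)] = 0.4000
  C_22 = (0.55)(1.00) − (0.00)(-0.10) = 0.5500
  C_23 = −[(0.55)(-0.25) − (-0.40)(-0.10)] = 0.1775
  C_31 = (-0.40)(-0.15) − (0.00)(0.95) = 0.0600
  C_32 = −[(0.55)(-0.15) − (0.00)(-0.30)] = 0.0825
  C_33 = (0.55)(0.95) − (-0.40)(-0.30) = 0.4025
det(I−A) = Σ_j (I−A)_1j·C_1j = (0.55)(0.9125) + (-0.40)(0.3150) + (0.00)(0.1700) = 0.375875
adj(I−A) = Cᵀ =
  [ 0.9125   0.4000   0.0600]
  [ 0.3150   0.5500   0.0825]
  [ 0.1700   0.1775   0.4025]
(I − A)⁻¹ = adj(I−A) / det(I−A) ≈
  [   2.4277     1.0642     0.1596]
  [   0.8380     1.4633     0.2195]
  [   0.4523     0.4722     1.0708]
Δx = (I − A)⁻¹ Δd with Δd having +120 in the Beverages component and 0 elsewhere.
So Δx_2 = L_22 · (+120), where L_22 = adj(I−A)_22 / det(I−A) = 0.5500 / 0.375875.
Δx_2 = 0.5500 × (+120) / 0.375875 = 66.00 / 0.375875 ≈ 175.59.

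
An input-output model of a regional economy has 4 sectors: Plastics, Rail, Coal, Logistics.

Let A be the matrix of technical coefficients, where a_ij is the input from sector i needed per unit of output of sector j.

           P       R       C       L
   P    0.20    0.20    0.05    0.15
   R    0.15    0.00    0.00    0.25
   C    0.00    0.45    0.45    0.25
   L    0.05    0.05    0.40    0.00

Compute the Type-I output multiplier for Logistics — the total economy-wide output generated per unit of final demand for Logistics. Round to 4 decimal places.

I − A =
  [   0.80    -0.20    -0.05    -0.15]
  [  -0.15     1.00     0.00    -0.25]
  [   0.00    -0.45     0.55    -0.25]
  [  -0.05    -0.05    -0.40     1.00]
Compute the cofactors C_ij = (−1)^(i+j)·(3×3 minor ij) of I−A; the adjugate is their transpose:
adj(I−A) = Cᵀ =
  [ 0.398125   0.144250   0.129375   0.128125]
  [ 0.074375   0.355250   0.097125   0.124250]
  [ 0.087500   0.369125   0.748875   0.292625]
  [ 0.058625   0.172625   0.310875   0.420125]
det(I−A) = Σ_j (I−A)_1j·C_1j = (0.80)(0.398125) + (-0.20)(0.074375) + (-0.05)(0.087500) + (-0.15)(0.058625) = 0.29045625
(I − A)⁻¹ = adj(I−A) / det(I−A) ≈
  [   1.37069     0.49663     0.44542     0.44112]
  [   0.25606     1.22308     0.33439     0.42778]
  [   0.30125     1.27085     2.57827     1.00747]
  [   0.20184     0.59432     1.07030     1.44643]
The output multiplier for sector j is the column-j sum of the Leontief inverse (I − A)⁻¹ = adj(I−A) / det(I−A).
Column L of adj(I−A): (0.128125, 0.124250, 0.292625, 0.420125); det(I−A) = 0.29045625.
m_L = (0.128125 + 0.124250 + 0.292625 + 0.420125) / 0.29045625 = 0.965125 / 0.29045625 ≈ 3.3228.

m_L = 3.3228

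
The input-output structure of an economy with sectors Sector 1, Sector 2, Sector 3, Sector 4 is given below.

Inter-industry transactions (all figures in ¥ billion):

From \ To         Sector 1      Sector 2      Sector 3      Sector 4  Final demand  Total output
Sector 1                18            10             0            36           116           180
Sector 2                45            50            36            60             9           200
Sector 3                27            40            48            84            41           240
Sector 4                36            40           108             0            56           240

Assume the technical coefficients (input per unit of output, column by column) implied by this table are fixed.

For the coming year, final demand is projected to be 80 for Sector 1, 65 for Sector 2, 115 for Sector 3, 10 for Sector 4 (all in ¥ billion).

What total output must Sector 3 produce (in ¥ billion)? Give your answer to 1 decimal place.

Technical coefficients a_ij = z_ij / X_j:
  a_11 = 18/180 = 0.10, a_21 = 45/180 = 0.25, a_31 = 27/180 = 0.15, a_41 = 36/180 = 0.20
  a_12 = 10/200 = 0.05, a_22 = 50/200 = 0.25, a_32 = 40/200 = 0.20, a_42 = 40/200 = 0.20
  a_13 = 0/240 = 0.00, a_23 = 36/240 = 0.15, a_33 = 48/240 = 0.20, a_43 = 108/240 = 0.45
  a_14 = 36/240 = 0.15, a_24 = 60/240 = 0.25, a_34 = 84/240 = 0.35, a_44 = 0/240 = 0.00
I − A =
  [   0.90    -0.05     0.00    -0.15]
  [  -0.25     0.75    -0.15    -0.25]
  [  -0.15    -0.20     0.80    -0.35]
  [  -0.20    -0.20    -0.45     1.00]
Compute the cofactors C_ij = (−1)^(i+j)·(3×3 minor ij) of I−A; the adjugate is their transpose:
adj(I−A) = Cᵀ =
  [ 0.378875   0.069625   0.068250   0.098125]
  [ 0.250500   0.544125   0.248625   0.260625]
  [ 0.235000   0.252500   0.585000   0.303125]
  [ 0.231625   0.236375   0.326625   0.501875]
det(I−A) = Σ_j (I−A)_1j·C_1j = (0.90)(0.378875) + (-0.05)(0.250500) + (0.00)(0.235000) + (-0.15)(0.231625) = 0.29371875
(I − A)⁻¹ = adj(I−A) / det(I−A) ≈
  [   1.2899     0.2370     0.2324     0.3341]
  [   0.8529     1.8525     0.8465     0.8873]
  [   0.8001     0.8597     1.9917     1.0320]
  [   0.7886     0.8048     1.1120     1.7087]
x = (I − A)⁻¹ d = adj(I−A)·d / det(I−A), with det(I−A) = 0.29371875:
  x_1 = (0.378875·80 + 0.069625·65 + 0.068250·115 + 0.098125·10) / 0.29371875 = 43.665625 / 0.29371875 ≈ 148.7
  x_2 = (0.250500·80 + 0.544125·65 + 0.248625·115 + 0.260625·10) / 0.29371875 = 86.60625 / 0.29371875 ≈ 294.9
  x_3 = (0.235000·80 + 0.252500·65 + 0.585000·115 + 0.303125·10) / 0.29371875 = 105.51875 / 0.29371875 ≈ 359.3
  x_4 = (0.231625·80 + 0.236375·65 + 0.326625·115 + 0.501875·10) / 0.29371875 = 76.475 / 0.29371875 ≈ 260.4

x_3 = 359.3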